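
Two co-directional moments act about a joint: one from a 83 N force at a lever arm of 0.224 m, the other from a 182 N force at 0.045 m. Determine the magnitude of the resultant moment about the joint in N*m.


M = F1 * d1 + F2 * d2
M = 83 * 0.224 + 182 * 0.045
M = 18.5920 + 8.1900
M = 26.7820


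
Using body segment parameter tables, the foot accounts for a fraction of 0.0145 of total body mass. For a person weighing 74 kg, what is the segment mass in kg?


m_segment = body_mass * fraction
m_segment = 74 * 0.0145
m_segment = 1.0730


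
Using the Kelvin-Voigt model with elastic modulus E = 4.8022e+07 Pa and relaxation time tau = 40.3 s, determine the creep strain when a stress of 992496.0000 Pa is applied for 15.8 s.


epsilon(t) = (sigma/E) * (1 - exp(-t/tau))
sigma/E = 992496.0000 / 4.8022e+07 = 0.0207
exp(-t/tau) = exp(-15.8 / 40.3) = 0.6757
epsilon = 0.0207 * (1 - 0.6757)
epsilon = 0.0067


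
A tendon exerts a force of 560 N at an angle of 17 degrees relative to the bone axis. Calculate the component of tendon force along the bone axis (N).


F_eff = F_tendon * cos(theta)
theta = 17 deg = 0.2967 rad
cos(theta) = 0.9563
F_eff = 560 * 0.9563
F_eff = 535.5307


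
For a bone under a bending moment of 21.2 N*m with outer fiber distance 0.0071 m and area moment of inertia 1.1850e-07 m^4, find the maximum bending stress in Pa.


sigma = M * c / I
sigma = 21.2 * 0.0071 / 1.1850e-07
M * c = 0.1505
sigma = 1.2702e+06


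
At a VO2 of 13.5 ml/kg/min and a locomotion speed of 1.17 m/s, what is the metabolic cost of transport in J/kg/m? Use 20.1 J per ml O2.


Power per kg = VO2 * 20.1 / 60
Power per kg = 13.5 * 20.1 / 60 = 4.5225 W/kg
Cost = power_per_kg / speed
Cost = 4.5225 / 1.17
Cost = 3.8654


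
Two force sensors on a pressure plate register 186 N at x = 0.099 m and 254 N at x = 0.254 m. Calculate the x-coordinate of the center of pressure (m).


COP_x = (F1*x1 + F2*x2) / (F1 + F2)
COP_x = (186*0.099 + 254*0.254) / (186 + 254)
Numerator = 82.9300
Denominator = 440
COP_x = 0.1885


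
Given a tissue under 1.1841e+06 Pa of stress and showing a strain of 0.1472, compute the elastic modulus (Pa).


E = stress / strain
E = 1.1841e+06 / 0.1472
E = 8.0442e+06


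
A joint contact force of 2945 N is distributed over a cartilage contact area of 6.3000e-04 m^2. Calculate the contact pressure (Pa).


P = F / A
P = 2945 / 6.3000e-04
P = 4.6746e+06


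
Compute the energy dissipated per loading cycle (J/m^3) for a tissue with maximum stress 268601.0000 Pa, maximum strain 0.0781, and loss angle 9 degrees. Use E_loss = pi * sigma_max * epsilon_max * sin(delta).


E_loss = pi * sigma_max * epsilon_max * sin(delta)
delta = 9 deg = 0.1571 rad
sin(delta) = 0.1564
E_loss = pi * 268601.0000 * 0.0781 * 0.1564
E_loss = 10309.5800


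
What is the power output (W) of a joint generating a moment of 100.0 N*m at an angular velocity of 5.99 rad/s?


P = M * omega
P = 100.0 * 5.99
P = 599.0000


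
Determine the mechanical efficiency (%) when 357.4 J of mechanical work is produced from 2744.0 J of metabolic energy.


eta = (W_mech / E_meta) * 100
eta = (357.4 / 2744.0) * 100
ratio = 0.1302
eta = 13.0248


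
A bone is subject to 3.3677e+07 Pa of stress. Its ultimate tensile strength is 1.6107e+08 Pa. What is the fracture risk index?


FRI = applied / ultimate
FRI = 3.3677e+07 / 1.6107e+08
FRI = 0.2091


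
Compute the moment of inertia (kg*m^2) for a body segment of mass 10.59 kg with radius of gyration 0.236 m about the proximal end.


I = m * k^2
I = 10.59 * 0.236^2
k^2 = 0.0557
I = 0.5898


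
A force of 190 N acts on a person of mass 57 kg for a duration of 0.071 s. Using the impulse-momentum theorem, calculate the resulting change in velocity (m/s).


J = F * dt = 190 * 0.071 = 13.4900 N*s
delta_v = J / m
delta_v = 13.4900 / 57
delta_v = 0.2367


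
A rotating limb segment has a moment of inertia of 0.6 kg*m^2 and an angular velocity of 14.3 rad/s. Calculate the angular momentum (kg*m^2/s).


L = I * omega
L = 0.6 * 14.3
L = 8.5800


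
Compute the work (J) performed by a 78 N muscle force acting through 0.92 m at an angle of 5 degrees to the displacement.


W = F * d * cos(theta)
theta = 5 deg = 0.0873 rad
cos(theta) = 0.9962
W = 78 * 0.92 * 0.9962
W = 71.4869


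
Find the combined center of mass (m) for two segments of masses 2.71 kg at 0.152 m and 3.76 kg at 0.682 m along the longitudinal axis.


COM = (m1*x1 + m2*x2) / (m1 + m2)
COM = (2.71*0.152 + 3.76*0.682) / (2.71 + 3.76)
Numerator = 2.9762
Denominator = 6.4700
COM = 0.4600


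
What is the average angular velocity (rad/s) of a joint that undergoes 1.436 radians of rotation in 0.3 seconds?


omega = delta_theta / delta_t
omega = 1.436 / 0.3
omega = 4.7867


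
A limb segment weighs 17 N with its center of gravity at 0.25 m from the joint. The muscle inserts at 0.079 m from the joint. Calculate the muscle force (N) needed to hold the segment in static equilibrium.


F_muscle = W * d_load / d_muscle
F_muscle = 17 * 0.25 / 0.079
Numerator = 4.2500
F_muscle = 53.7975


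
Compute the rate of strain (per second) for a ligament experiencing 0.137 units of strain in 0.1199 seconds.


strain_rate = delta_strain / delta_t
strain_rate = 0.137 / 0.1199
strain_rate = 1.1426


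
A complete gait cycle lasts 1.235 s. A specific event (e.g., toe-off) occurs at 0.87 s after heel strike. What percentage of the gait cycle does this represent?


pct = (event_time / cycle_time) * 100
pct = (0.87 / 1.235) * 100
ratio = 0.7045
pct = 70.4453


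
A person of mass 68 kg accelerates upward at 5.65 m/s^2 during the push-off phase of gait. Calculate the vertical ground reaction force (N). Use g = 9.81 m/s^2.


GRF = m * (g + a)
GRF = 68 * (9.81 + 5.65)
GRF = 68 * 15.4600
GRF = 1051.2800


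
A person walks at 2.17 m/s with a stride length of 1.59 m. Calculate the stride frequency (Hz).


f = v / stride_length
f = 2.17 / 1.59
f = 1.3648


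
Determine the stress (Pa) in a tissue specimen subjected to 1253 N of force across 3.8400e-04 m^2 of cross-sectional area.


stress = F / A
stress = 1253 / 3.8400e-04
stress = 3.2630e+06


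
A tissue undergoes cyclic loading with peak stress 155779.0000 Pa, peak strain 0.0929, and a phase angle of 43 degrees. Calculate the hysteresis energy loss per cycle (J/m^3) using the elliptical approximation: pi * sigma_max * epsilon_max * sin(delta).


E_loss = pi * sigma_max * epsilon_max * sin(delta)
delta = 43 deg = 0.7505 rad
sin(delta) = 0.6820
E_loss = pi * 155779.0000 * 0.0929 * 0.6820
E_loss = 31006.8629


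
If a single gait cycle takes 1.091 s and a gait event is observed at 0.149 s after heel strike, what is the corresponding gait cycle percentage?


pct = (event_time / cycle_time) * 100
pct = (0.149 / 1.091) * 100
ratio = 0.1366
pct = 13.6572


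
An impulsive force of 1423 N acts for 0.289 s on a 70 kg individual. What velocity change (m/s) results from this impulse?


J = F * dt = 1423 * 0.289 = 411.2470 N*s
delta_v = J / m
delta_v = 411.2470 / 70
delta_v = 5.8750


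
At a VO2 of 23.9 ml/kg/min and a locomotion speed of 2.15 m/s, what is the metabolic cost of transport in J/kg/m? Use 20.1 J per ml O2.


Power per kg = VO2 * 20.1 / 60
Power per kg = 23.9 * 20.1 / 60 = 8.0065 W/kg
Cost = power_per_kg / speed
Cost = 8.0065 / 2.15
Cost = 3.7240


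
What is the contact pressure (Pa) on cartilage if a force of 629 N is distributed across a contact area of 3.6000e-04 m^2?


P = F / A
P = 629 / 3.6000e-04
P = 1.7472e+06


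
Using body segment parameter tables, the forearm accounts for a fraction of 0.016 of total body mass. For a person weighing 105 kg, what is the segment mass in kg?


m_segment = body_mass * fraction
m_segment = 105 * 0.016
m_segment = 1.6800


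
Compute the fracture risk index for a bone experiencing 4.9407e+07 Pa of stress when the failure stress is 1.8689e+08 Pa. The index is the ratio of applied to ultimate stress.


FRI = applied / ultimate
FRI = 4.9407e+07 / 1.8689e+08
FRI = 0.2644


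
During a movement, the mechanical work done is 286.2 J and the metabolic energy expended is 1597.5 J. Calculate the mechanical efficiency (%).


eta = (W_mech / E_meta) * 100
eta = (286.2 / 1597.5) * 100
ratio = 0.1792
eta = 17.9155


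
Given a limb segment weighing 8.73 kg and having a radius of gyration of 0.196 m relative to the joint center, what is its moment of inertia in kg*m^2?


I = m * k^2
I = 8.73 * 0.196^2
k^2 = 0.0384
I = 0.3354


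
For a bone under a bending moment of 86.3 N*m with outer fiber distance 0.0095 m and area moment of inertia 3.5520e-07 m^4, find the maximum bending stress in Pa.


sigma = M * c / I
sigma = 86.3 * 0.0095 / 3.5520e-07
M * c = 0.8198
sigma = 2.3081e+06


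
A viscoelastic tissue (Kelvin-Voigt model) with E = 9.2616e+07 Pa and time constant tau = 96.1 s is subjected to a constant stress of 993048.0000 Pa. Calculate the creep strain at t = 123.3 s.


epsilon(t) = (sigma/E) * (1 - exp(-t/tau))
sigma/E = 993048.0000 / 9.2616e+07 = 0.0107
exp(-t/tau) = exp(-123.3 / 96.1) = 0.2772
epsilon = 0.0107 * (1 - 0.2772)
epsilon = 0.0078


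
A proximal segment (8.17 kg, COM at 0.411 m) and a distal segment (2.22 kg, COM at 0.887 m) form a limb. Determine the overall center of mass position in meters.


COM = (m1*x1 + m2*x2) / (m1 + m2)
COM = (8.17*0.411 + 2.22*0.887) / (8.17 + 2.22)
Numerator = 5.3270
Denominator = 10.3900
COM = 0.5127


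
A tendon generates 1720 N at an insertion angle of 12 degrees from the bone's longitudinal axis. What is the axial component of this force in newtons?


F_eff = F_tendon * cos(theta)
theta = 12 deg = 0.2094 rad
cos(theta) = 0.9781
F_eff = 1720 * 0.9781
F_eff = 1682.4139


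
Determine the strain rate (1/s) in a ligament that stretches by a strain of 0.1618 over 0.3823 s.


strain_rate = delta_strain / delta_t
strain_rate = 0.1618 / 0.3823
strain_rate = 0.4232


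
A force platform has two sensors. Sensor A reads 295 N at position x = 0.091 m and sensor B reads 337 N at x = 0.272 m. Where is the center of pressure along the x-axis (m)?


COP_x = (F1*x1 + F2*x2) / (F1 + F2)
COP_x = (295*0.091 + 337*0.272) / (295 + 337)
Numerator = 118.5090
Denominator = 632
COP_x = 0.1875


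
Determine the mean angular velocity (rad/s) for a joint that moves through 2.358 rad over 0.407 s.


omega = delta_theta / delta_t
omega = 2.358 / 0.407
omega = 5.7936


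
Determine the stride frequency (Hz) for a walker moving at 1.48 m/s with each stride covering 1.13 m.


f = v / stride_length
f = 1.48 / 1.13
f = 1.3097


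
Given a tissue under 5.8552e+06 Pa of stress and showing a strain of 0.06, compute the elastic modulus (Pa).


E = stress / strain
E = 5.8552e+06 / 0.06
E = 9.7587e+07


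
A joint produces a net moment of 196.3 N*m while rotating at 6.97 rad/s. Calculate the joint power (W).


P = M * omega
P = 196.3 * 6.97
P = 1368.2110


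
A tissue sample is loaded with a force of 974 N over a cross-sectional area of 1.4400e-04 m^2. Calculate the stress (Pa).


stress = F / A
stress = 974 / 1.4400e-04
stress = 6.7639e+06


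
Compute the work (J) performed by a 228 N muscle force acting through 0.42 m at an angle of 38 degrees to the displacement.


W = F * d * cos(theta)
theta = 38 deg = 0.6632 rad
cos(theta) = 0.7880
W = 228 * 0.42 * 0.7880
W = 75.4599


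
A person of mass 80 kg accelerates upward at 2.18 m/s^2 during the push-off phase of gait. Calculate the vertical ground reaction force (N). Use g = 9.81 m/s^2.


GRF = m * (g + a)
GRF = 80 * (9.81 + 2.18)
GRF = 80 * 11.9900
GRF = 959.2000


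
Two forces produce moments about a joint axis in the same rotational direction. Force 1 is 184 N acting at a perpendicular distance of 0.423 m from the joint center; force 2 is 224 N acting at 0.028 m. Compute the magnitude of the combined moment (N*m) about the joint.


M = F1 * d1 + F2 * d2
M = 184 * 0.423 + 224 * 0.028
M = 77.8320 + 6.2720
M = 84.1040


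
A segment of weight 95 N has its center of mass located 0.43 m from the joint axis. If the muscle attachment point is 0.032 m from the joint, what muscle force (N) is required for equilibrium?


F_muscle = W * d_load / d_muscle
F_muscle = 95 * 0.43 / 0.032
Numerator = 40.8500
F_muscle = 1276.5625


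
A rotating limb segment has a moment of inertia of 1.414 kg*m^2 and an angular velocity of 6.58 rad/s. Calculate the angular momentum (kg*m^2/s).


L = I * omega
L = 1.414 * 6.58
L = 9.3041


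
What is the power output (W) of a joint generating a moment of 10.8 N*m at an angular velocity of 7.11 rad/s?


P = M * omega
P = 10.8 * 7.11
P = 76.7880


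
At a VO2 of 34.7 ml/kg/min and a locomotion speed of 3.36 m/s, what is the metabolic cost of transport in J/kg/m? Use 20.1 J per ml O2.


Power per kg = VO2 * 20.1 / 60
Power per kg = 34.7 * 20.1 / 60 = 11.6245 W/kg
Cost = power_per_kg / speed
Cost = 11.6245 / 3.36
Cost = 3.4597


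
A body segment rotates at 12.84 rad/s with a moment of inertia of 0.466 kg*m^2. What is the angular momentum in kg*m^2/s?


L = I * omega
L = 0.466 * 12.84
L = 5.9834


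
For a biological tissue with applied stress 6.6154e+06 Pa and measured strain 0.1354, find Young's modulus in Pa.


E = stress / strain
E = 6.6154e+06 / 0.1354
E = 4.8858e+07


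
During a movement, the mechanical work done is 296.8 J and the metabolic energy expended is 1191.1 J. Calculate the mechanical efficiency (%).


eta = (W_mech / E_meta) * 100
eta = (296.8 / 1191.1) * 100
ratio = 0.2492
eta = 24.9181


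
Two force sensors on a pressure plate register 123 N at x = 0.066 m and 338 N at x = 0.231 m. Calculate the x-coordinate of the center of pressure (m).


COP_x = (F1*x1 + F2*x2) / (F1 + F2)
COP_x = (123*0.066 + 338*0.231) / (123 + 338)
Numerator = 86.1960
Denominator = 461
COP_x = 0.1870


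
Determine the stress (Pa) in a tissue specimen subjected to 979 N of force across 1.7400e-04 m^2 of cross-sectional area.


stress = F / A
stress = 979 / 1.7400e-04
stress = 5.6264e+06


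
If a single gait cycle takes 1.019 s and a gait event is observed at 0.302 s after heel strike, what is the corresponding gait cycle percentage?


pct = (event_time / cycle_time) * 100
pct = (0.302 / 1.019) * 100
ratio = 0.2964
pct = 29.6369


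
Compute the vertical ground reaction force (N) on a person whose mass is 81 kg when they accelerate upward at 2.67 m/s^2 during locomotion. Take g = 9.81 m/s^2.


GRF = m * (g + a)
GRF = 81 * (9.81 + 2.67)
GRF = 81 * 12.4800
GRF = 1010.8800


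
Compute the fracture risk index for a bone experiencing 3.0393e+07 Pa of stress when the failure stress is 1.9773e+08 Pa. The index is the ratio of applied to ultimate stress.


FRI = applied / ultimate
FRI = 3.0393e+07 / 1.9773e+08
FRI = 0.1537


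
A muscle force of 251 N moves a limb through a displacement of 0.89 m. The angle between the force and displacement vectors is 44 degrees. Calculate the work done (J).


W = F * d * cos(theta)
theta = 44 deg = 0.7679 rad
cos(theta) = 0.7193
W = 251 * 0.89 * 0.7193
W = 160.6933


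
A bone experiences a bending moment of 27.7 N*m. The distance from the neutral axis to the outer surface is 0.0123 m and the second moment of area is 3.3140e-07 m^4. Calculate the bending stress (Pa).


sigma = M * c / I
sigma = 27.7 * 0.0123 / 3.3140e-07
M * c = 0.3407
sigma = 1.0281e+06


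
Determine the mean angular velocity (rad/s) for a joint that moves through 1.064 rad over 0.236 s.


omega = delta_theta / delta_t
omega = 1.064 / 0.236
omega = 4.5085


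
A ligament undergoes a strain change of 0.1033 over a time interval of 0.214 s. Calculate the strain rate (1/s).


strain_rate = delta_strain / delta_t
strain_rate = 0.1033 / 0.214
strain_rate = 0.4827


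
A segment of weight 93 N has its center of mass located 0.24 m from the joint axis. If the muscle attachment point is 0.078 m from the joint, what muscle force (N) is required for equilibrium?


F_muscle = W * d_load / d_muscle
F_muscle = 93 * 0.24 / 0.078
Numerator = 22.3200
F_muscle = 286.1538


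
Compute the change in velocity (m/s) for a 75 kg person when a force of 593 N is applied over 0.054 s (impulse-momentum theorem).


J = F * dt = 593 * 0.054 = 32.0220 N*s
delta_v = J / m
delta_v = 32.0220 / 75
delta_v = 0.4270


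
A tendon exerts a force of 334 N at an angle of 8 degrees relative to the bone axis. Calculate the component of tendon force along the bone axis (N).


F_eff = F_tendon * cos(theta)
theta = 8 deg = 0.1396 rad
cos(theta) = 0.9903
F_eff = 334 * 0.9903
F_eff = 330.7495


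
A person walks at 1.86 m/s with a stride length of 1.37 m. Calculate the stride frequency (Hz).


f = v / stride_length
f = 1.86 / 1.37
f = 1.3577


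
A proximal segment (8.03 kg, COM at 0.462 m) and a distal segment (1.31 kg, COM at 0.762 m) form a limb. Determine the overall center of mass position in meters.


COM = (m1*x1 + m2*x2) / (m1 + m2)
COM = (8.03*0.462 + 1.31*0.762) / (8.03 + 1.31)
Numerator = 4.7081
Denominator = 9.3400
COM = 0.5041


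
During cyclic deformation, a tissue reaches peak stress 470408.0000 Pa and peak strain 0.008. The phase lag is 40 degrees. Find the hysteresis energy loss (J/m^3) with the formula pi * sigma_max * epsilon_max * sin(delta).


E_loss = pi * sigma_max * epsilon_max * sin(delta)
delta = 40 deg = 0.6981 rad
sin(delta) = 0.6428
E_loss = pi * 470408.0000 * 0.008 * 0.6428
E_loss = 7599.4481


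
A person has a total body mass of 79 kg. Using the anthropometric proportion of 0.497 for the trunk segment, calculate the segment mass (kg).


m_segment = body_mass * fraction
m_segment = 79 * 0.497
m_segment = 39.2630


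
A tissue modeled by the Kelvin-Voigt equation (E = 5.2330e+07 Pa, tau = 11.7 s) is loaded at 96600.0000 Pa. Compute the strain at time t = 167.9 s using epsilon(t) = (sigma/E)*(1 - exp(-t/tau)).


epsilon(t) = (sigma/E) * (1 - exp(-t/tau))
sigma/E = 96600.0000 / 5.2330e+07 = 0.0018
exp(-t/tau) = exp(-167.9 / 11.7) = 5.8572e-07
epsilon = 0.0018 * (1 - 5.8572e-07)
epsilon = 0.0018


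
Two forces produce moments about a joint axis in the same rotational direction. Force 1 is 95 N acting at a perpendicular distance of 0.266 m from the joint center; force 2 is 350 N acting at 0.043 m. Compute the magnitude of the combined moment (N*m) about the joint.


M = F1 * d1 + F2 * d2
M = 95 * 0.266 + 350 * 0.043
M = 25.2700 + 15.0500
M = 40.3200


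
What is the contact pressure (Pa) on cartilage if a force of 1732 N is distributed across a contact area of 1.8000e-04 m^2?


P = F / A
P = 1732 / 1.8000e-04
P = 9.6222e+06


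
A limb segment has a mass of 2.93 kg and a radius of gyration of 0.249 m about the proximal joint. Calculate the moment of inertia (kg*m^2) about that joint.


I = m * k^2
I = 2.93 * 0.249^2
k^2 = 0.0620
I = 0.1817


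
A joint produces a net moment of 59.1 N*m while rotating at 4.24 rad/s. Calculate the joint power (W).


P = M * omega
P = 59.1 * 4.24
P = 250.5840


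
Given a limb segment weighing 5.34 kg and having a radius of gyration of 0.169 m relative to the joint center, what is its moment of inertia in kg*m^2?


I = m * k^2
I = 5.34 * 0.169^2
k^2 = 0.0286
I = 0.1525


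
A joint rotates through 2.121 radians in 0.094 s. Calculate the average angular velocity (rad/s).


omega = delta_theta / delta_t
omega = 2.121 / 0.094
omega = 22.5638


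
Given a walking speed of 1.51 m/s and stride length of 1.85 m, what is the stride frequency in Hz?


f = v / stride_length
f = 1.51 / 1.85
f = 0.8162


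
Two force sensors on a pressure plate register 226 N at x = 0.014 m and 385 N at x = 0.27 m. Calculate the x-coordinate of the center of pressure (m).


COP_x = (F1*x1 + F2*x2) / (F1 + F2)
COP_x = (226*0.014 + 385*0.27) / (226 + 385)
Numerator = 107.1140
Denominator = 611
COP_x = 0.1753


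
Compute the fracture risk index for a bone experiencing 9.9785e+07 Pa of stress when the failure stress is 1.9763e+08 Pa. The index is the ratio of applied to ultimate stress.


FRI = applied / ultimate
FRI = 9.9785e+07 / 1.9763e+08
FRI = 0.5049


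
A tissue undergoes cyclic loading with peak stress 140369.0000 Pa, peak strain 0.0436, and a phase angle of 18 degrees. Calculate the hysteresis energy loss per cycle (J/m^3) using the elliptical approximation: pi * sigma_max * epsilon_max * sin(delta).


E_loss = pi * sigma_max * epsilon_max * sin(delta)
delta = 18 deg = 0.3142 rad
sin(delta) = 0.3090
E_loss = pi * 140369.0000 * 0.0436 * 0.3090
E_loss = 5941.4156


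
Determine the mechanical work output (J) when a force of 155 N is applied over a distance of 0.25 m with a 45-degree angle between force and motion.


W = F * d * cos(theta)
theta = 45 deg = 0.7854 rad
cos(theta) = 0.7071
W = 155 * 0.25 * 0.7071
W = 27.4004


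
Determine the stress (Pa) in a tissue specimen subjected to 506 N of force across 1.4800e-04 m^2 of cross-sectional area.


stress = F / A
stress = 506 / 1.4800e-04
stress = 3.4189e+06


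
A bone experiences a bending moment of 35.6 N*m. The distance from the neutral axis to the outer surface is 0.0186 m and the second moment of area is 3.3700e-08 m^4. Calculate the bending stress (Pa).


sigma = M * c / I
sigma = 35.6 * 0.0186 / 3.3700e-08
M * c = 0.6622
sigma = 1.9649e+07


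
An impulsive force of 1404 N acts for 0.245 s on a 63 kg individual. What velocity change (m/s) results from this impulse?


J = F * dt = 1404 * 0.245 = 343.9800 N*s
delta_v = J / m
delta_v = 343.9800 / 63
delta_v = 5.4600


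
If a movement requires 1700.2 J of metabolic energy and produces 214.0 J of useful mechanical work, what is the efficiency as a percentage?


eta = (W_mech / E_meta) * 100
eta = (214.0 / 1700.2) * 100
ratio = 0.1259
eta = 12.5868


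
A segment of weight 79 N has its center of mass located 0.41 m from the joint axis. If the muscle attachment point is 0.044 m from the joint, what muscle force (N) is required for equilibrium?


F_muscle = W * d_load / d_muscle
F_muscle = 79 * 0.41 / 0.044
Numerator = 32.3900
F_muscle = 736.1364


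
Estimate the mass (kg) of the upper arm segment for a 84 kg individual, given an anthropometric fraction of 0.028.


m_segment = body_mass * fraction
m_segment = 84 * 0.028
m_segment = 2.3520


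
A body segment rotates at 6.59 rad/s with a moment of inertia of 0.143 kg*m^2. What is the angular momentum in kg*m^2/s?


L = I * omega
L = 0.143 * 6.59
L = 0.9424


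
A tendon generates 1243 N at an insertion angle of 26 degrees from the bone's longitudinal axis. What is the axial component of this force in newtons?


F_eff = F_tendon * cos(theta)
theta = 26 deg = 0.4538 rad
cos(theta) = 0.8988
F_eff = 1243 * 0.8988
F_eff = 1117.2010


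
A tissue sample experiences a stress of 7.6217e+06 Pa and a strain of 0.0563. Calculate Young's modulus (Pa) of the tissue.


E = stress / strain
E = 7.6217e+06 / 0.0563
E = 1.3538e+08


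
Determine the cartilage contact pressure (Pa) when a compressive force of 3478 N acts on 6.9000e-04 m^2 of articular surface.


P = F / A
P = 3478 / 6.9000e-04
P = 5.0406e+06


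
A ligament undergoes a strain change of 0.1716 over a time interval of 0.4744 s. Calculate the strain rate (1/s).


strain_rate = delta_strain / delta_t
strain_rate = 0.1716 / 0.4744
strain_rate = 0.3617


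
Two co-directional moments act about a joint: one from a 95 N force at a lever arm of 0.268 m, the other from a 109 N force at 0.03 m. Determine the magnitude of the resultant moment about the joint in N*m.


M = F1 * d1 + F2 * d2
M = 95 * 0.268 + 109 * 0.03
M = 25.4600 + 3.2700
M = 28.7300


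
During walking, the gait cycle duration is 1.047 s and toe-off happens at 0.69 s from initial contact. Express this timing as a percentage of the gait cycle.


pct = (event_time / cycle_time) * 100
pct = (0.69 / 1.047) * 100
ratio = 0.6590
pct = 65.9026


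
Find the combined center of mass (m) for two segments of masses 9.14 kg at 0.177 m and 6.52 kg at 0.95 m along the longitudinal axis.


COM = (m1*x1 + m2*x2) / (m1 + m2)
COM = (9.14*0.177 + 6.52*0.95) / (9.14 + 6.52)
Numerator = 7.8118
Denominator = 15.6600
COM = 0.4988


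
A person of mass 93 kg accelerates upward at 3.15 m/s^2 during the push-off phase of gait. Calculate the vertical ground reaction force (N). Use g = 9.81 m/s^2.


GRF = m * (g + a)
GRF = 93 * (9.81 + 3.15)
GRF = 93 * 12.9600
GRF = 1205.2800


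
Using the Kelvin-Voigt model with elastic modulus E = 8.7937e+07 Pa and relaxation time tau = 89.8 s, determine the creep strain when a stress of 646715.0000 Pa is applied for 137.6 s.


epsilon(t) = (sigma/E) * (1 - exp(-t/tau))
sigma/E = 646715.0000 / 8.7937e+07 = 0.0074
exp(-t/tau) = exp(-137.6 / 89.8) = 0.2160
epsilon = 0.0074 * (1 - 0.2160)
epsilon = 0.0058


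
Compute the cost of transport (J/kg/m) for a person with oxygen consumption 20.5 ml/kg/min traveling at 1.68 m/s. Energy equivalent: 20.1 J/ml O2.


Power per kg = VO2 * 20.1 / 60
Power per kg = 20.5 * 20.1 / 60 = 6.8675 W/kg
Cost = power_per_kg / speed
Cost = 6.8675 / 1.68
Cost = 4.0878


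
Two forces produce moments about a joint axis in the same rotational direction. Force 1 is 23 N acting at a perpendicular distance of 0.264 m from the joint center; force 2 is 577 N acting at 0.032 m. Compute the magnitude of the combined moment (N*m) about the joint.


M = F1 * d1 + F2 * d2
M = 23 * 0.264 + 577 * 0.032
M = 6.0720 + 18.4640
M = 24.5360


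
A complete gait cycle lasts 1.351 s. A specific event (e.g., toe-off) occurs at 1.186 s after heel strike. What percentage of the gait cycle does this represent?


pct = (event_time / cycle_time) * 100
pct = (1.186 / 1.351) * 100
ratio = 0.8779
pct = 87.7868


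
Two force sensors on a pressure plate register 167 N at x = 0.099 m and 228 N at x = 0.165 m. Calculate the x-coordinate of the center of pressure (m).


COP_x = (F1*x1 + F2*x2) / (F1 + F2)
COP_x = (167*0.099 + 228*0.165) / (167 + 228)
Numerator = 54.1530
Denominator = 395
COP_x = 0.1371


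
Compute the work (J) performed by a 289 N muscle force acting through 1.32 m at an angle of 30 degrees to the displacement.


W = F * d * cos(theta)
theta = 30 deg = 0.5236 rad
cos(theta) = 0.8660
W = 289 * 1.32 * 0.8660
W = 330.3714


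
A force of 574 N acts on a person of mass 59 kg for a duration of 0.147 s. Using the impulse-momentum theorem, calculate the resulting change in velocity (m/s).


J = F * dt = 574 * 0.147 = 84.3780 N*s
delta_v = J / m
delta_v = 84.3780 / 59
delta_v = 1.4301


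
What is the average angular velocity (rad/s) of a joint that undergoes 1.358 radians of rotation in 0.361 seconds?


omega = delta_theta / delta_t
omega = 1.358 / 0.361
omega = 3.7618


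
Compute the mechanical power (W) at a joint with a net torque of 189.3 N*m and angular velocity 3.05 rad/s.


P = M * omega
P = 189.3 * 3.05
P = 577.3650


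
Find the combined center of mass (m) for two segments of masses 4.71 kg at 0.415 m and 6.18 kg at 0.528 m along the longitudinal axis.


COM = (m1*x1 + m2*x2) / (m1 + m2)
COM = (4.71*0.415 + 6.18*0.528) / (4.71 + 6.18)
Numerator = 5.2177
Denominator = 10.8900
COM = 0.4791


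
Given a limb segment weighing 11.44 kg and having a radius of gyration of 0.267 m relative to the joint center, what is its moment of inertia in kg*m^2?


I = m * k^2
I = 11.44 * 0.267^2
k^2 = 0.0713
I = 0.8155


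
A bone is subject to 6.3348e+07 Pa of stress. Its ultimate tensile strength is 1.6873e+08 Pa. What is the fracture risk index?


FRI = applied / ultimate
FRI = 6.3348e+07 / 1.6873e+08
FRI = 0.3754


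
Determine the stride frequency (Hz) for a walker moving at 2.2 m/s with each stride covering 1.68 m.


f = v / stride_length
f = 2.2 / 1.68
f = 1.3095


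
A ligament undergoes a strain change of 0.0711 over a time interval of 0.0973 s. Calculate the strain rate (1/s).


strain_rate = delta_strain / delta_t
strain_rate = 0.0711 / 0.0973
strain_rate = 0.7307


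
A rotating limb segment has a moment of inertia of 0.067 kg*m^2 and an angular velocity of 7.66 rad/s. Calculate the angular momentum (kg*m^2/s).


L = I * omega
L = 0.067 * 7.66
L = 0.5132


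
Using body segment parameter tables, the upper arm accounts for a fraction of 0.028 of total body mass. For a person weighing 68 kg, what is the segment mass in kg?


m_segment = body_mass * fraction
m_segment = 68 * 0.028
m_segment = 1.9040


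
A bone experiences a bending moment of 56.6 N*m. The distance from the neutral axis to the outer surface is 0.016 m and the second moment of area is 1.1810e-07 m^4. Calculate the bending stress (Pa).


sigma = M * c / I
sigma = 56.6 * 0.016 / 1.1810e-07
M * c = 0.9056
sigma = 7.6681e+06


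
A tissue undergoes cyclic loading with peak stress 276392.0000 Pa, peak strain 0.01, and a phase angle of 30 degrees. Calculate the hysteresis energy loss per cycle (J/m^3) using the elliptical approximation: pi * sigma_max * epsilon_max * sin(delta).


E_loss = pi * sigma_max * epsilon_max * sin(delta)
delta = 30 deg = 0.5236 rad
sin(delta) = 0.5000
E_loss = pi * 276392.0000 * 0.01 * 0.5000
E_loss = 4341.5554


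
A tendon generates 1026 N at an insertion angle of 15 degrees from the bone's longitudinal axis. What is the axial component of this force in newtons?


F_eff = F_tendon * cos(theta)
theta = 15 deg = 0.2618 rad
cos(theta) = 0.9659
F_eff = 1026 * 0.9659
F_eff = 991.0399


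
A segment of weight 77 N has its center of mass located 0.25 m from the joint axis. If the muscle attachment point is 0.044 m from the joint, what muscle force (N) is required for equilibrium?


F_muscle = W * d_load / d_muscle
F_muscle = 77 * 0.25 / 0.044
Numerator = 19.2500
F_muscle = 437.5000


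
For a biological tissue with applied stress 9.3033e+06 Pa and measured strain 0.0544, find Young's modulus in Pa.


E = stress / strain
E = 9.3033e+06 / 0.0544
E = 1.7102e+08


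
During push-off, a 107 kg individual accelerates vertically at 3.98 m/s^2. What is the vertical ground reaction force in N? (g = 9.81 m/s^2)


GRF = m * (g + a)
GRF = 107 * (9.81 + 3.98)
GRF = 107 * 13.7900
GRF = 1475.5300


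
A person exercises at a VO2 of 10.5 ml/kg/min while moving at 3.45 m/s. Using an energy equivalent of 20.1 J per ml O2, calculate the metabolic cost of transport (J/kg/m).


Power per kg = VO2 * 20.1 / 60
Power per kg = 10.5 * 20.1 / 60 = 3.5175 W/kg
Cost = power_per_kg / speed
Cost = 3.5175 / 3.45
Cost = 1.0196


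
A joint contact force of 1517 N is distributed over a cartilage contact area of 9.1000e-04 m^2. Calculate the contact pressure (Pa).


P = F / A
P = 1517 / 9.1000e-04
P = 1.6670e+06


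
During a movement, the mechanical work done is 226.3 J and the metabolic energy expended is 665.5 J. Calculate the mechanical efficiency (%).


eta = (W_mech / E_meta) * 100
eta = (226.3 / 665.5) * 100
ratio = 0.3400
eta = 34.0045


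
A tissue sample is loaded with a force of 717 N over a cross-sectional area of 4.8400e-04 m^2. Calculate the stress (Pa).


stress = F / A
stress = 717 / 4.8400e-04
stress = 1.4814e+06


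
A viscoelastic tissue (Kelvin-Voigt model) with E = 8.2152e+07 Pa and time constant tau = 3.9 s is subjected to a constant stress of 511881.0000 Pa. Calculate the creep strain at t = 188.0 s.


epsilon(t) = (sigma/E) * (1 - exp(-t/tau))
sigma/E = 511881.0000 / 8.2152e+07 = 0.0062
exp(-t/tau) = exp(-188.0 / 3.9) = 1.1609e-21
epsilon = 0.0062 * (1 - 1.1609e-21)
epsilon = 0.0062


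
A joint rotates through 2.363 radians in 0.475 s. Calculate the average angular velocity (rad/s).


omega = delta_theta / delta_t
omega = 2.363 / 0.475
omega = 4.9747


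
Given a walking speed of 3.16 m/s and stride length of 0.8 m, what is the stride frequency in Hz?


f = v / stride_length
f = 3.16 / 0.8
f = 3.9500


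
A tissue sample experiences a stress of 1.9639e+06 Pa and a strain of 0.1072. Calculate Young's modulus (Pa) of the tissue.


E = stress / strain
E = 1.9639e+06 / 0.1072
E = 1.8320e+07


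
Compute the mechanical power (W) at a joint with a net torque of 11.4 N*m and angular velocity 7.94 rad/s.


P = M * omega
P = 11.4 * 7.94
P = 90.5160


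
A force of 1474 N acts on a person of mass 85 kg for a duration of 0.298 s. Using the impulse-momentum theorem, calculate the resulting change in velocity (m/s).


J = F * dt = 1474 * 0.298 = 439.2520 N*s
delta_v = J / m
delta_v = 439.2520 / 85
delta_v = 5.1677


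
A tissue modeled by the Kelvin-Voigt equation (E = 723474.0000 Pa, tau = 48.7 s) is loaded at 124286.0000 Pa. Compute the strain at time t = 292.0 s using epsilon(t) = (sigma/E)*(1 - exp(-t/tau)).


epsilon(t) = (sigma/E) * (1 - exp(-t/tau))
sigma/E = 124286.0000 / 723474.0000 = 0.1718
exp(-t/tau) = exp(-292.0 / 48.7) = 0.0025
epsilon = 0.1718 * (1 - 0.0025)
epsilon = 0.1714


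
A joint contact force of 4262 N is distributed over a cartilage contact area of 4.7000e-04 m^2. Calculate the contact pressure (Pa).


P = F / A
P = 4262 / 4.7000e-04
P = 9.0681e+06


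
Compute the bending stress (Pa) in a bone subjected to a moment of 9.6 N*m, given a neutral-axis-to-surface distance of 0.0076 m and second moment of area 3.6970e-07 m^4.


sigma = M * c / I
sigma = 9.6 * 0.0076 / 3.6970e-07
M * c = 0.0730
sigma = 197349.2021


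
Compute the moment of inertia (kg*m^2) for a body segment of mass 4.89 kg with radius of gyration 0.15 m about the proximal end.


I = m * k^2
I = 4.89 * 0.15^2
k^2 = 0.0225
I = 0.1100


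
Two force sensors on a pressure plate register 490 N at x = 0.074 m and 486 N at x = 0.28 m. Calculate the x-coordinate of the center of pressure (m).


COP_x = (F1*x1 + F2*x2) / (F1 + F2)
COP_x = (490*0.074 + 486*0.28) / (490 + 486)
Numerator = 172.3400
Denominator = 976
COP_x = 0.1766


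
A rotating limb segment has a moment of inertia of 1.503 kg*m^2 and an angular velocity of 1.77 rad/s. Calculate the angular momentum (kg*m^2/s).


L = I * omega
L = 1.503 * 1.77
L = 2.6603


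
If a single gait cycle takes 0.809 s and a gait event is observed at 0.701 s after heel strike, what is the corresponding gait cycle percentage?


pct = (event_time / cycle_time) * 100
pct = (0.701 / 0.809) * 100
ratio = 0.8665
pct = 86.6502


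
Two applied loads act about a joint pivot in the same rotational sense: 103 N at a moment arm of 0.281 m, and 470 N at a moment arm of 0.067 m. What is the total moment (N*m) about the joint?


M = F1 * d1 + F2 * d2
M = 103 * 0.281 + 470 * 0.067
M = 28.9430 + 31.4900
M = 60.4330


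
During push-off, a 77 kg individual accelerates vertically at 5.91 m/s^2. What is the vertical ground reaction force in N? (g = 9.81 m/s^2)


GRF = m * (g + a)
GRF = 77 * (9.81 + 5.91)
GRF = 77 * 15.7200
GRF = 1210.4400


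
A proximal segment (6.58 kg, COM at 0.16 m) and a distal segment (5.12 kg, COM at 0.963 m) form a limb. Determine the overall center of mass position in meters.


COM = (m1*x1 + m2*x2) / (m1 + m2)
COM = (6.58*0.16 + 5.12*0.963) / (6.58 + 5.12)
Numerator = 5.9834
Denominator = 11.7000
COM = 0.5114


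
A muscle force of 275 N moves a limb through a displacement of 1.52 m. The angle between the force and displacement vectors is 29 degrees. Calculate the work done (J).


W = F * d * cos(theta)
theta = 29 deg = 0.5061 rad
cos(theta) = 0.8746
W = 275 * 1.52 * 0.8746
W = 365.5910


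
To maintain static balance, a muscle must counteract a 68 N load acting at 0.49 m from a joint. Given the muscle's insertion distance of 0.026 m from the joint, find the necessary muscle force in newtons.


F_muscle = W * d_load / d_muscle
F_muscle = 68 * 0.49 / 0.026
Numerator = 33.3200
F_muscle = 1281.5385


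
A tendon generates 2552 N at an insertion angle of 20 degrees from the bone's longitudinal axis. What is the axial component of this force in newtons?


F_eff = F_tendon * cos(theta)
theta = 20 deg = 0.3491 rad
cos(theta) = 0.9397
F_eff = 2552 * 0.9397
F_eff = 2398.0956


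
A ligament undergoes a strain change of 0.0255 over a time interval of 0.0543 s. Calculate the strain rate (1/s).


strain_rate = delta_strain / delta_t
strain_rate = 0.0255 / 0.0543
strain_rate = 0.4696


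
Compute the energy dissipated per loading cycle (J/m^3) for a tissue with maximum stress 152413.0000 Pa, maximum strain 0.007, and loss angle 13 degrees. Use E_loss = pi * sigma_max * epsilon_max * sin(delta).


E_loss = pi * sigma_max * epsilon_max * sin(delta)
delta = 13 deg = 0.2269 rad
sin(delta) = 0.2250
E_loss = pi * 152413.0000 * 0.007 * 0.2250
E_loss = 753.9768


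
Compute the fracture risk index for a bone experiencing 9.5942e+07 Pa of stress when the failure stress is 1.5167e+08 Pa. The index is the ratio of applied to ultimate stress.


FRI = applied / ultimate
FRI = 9.5942e+07 / 1.5167e+08
FRI = 0.6326


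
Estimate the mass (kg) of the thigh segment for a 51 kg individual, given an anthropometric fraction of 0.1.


m_segment = body_mass * fraction
m_segment = 51 * 0.1
m_segment = 5.1000


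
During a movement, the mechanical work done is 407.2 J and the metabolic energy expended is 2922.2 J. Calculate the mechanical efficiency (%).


eta = (W_mech / E_meta) * 100
eta = (407.2 / 2922.2) * 100
ratio = 0.1393
eta = 13.9347


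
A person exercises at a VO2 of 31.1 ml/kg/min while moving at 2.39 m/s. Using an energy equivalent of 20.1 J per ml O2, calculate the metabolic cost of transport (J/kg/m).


Power per kg = VO2 * 20.1 / 60
Power per kg = 31.1 * 20.1 / 60 = 10.4185 W/kg
Cost = power_per_kg / speed
Cost = 10.4185 / 2.39
Cost = 4.3592


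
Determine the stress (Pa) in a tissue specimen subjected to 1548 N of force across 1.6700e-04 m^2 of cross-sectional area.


stress = F / A
stress = 1548 / 1.6700e-04
stress = 9.2695e+06


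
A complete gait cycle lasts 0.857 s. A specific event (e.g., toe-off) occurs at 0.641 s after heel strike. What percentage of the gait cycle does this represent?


pct = (event_time / cycle_time) * 100
pct = (0.641 / 0.857) * 100
ratio = 0.7480
pct = 74.7958


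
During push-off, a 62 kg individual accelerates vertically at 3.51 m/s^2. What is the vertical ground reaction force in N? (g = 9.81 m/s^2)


GRF = m * (g + a)
GRF = 62 * (9.81 + 3.51)
GRF = 62 * 13.3200
GRF = 825.8400


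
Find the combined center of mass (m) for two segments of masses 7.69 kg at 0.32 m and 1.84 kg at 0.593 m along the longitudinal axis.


COM = (m1*x1 + m2*x2) / (m1 + m2)
COM = (7.69*0.32 + 1.84*0.593) / (7.69 + 1.84)
Numerator = 3.5519
Denominator = 9.5300
COM = 0.3727


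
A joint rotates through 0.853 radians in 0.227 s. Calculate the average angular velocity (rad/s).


omega = delta_theta / delta_t
omega = 0.853 / 0.227
omega = 3.7577


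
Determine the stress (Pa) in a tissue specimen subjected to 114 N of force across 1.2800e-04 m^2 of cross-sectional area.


stress = F / A
stress = 114 / 1.2800e-04
stress = 890625.0000


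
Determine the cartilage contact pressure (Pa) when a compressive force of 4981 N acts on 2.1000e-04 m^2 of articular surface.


P = F / A
P = 4981 / 2.1000e-04
P = 2.3719e+07


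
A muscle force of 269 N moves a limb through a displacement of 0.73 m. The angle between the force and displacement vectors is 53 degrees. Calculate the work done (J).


W = F * d * cos(theta)
theta = 53 deg = 0.9250 rad
cos(theta) = 0.6018
W = 269 * 0.73 * 0.6018
W = 118.1784


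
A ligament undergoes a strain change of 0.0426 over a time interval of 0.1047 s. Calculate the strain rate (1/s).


strain_rate = delta_strain / delta_t
strain_rate = 0.0426 / 0.1047
strain_rate = 0.4069
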